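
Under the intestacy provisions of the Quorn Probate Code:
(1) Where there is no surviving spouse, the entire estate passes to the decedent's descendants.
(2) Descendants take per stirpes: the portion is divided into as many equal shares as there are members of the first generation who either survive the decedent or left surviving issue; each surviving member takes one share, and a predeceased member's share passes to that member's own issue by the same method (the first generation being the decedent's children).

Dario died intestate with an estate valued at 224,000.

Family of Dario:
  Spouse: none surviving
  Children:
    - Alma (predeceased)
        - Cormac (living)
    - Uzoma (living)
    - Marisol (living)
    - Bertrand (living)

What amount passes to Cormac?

The entire 224,000 passes to the descendants.
That amount (224,000) is divided into 4 shares of 56,000: Uzoma, Marisol, and Bertrand each take 56,000; Alma's 56,000 share passes to Alma's issue.
Alma's share (56,000) passes entirely to Cormac.

Cormac receives 56,000.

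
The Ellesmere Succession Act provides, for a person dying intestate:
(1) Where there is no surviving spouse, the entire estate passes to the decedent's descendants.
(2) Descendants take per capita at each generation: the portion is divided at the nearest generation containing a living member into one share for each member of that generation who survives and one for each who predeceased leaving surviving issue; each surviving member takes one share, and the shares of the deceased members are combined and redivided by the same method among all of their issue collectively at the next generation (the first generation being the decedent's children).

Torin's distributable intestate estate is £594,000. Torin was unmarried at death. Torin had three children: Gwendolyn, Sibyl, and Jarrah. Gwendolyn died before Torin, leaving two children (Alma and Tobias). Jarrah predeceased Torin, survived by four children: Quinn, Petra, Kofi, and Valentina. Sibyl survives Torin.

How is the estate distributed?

The entire £594,000 passes to the descendants.
That amount (£594,000) is divided at the children's generation into 3 shares of £198,000. Sibyl takes £198,000. The 2 shares of the deceased (Gwendolyn and Jarrah) are combined into a pool of £396,000.
That pool (£396,000) is divided at the grandchildren's generation equally among Alma, Tobias, Quinn, Petra, Kofi, and Valentina: £66,000 each.

Alma: £66,000; Tobias: £66,000; Sibyl: £198,000; Quinn: £66,000; Petra: £66,000; Kofi: £66,000; Valentina: £66,000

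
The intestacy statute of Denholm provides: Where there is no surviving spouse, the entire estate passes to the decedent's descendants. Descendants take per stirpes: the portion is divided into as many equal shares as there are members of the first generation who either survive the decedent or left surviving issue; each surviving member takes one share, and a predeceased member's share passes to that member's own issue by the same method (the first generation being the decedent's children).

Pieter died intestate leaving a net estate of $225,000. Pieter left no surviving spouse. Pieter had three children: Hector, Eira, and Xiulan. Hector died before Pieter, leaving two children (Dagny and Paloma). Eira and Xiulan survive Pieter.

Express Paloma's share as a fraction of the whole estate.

The entire $225,000 passes to the descendants.
That amount ($225,000) is divided into 3 shares of $75,000: Eira and Xiulan each take $75,000; Hector's $75,000 share passes to Hector's issue.
Hector's share ($75,000) is divided into 2 shares of $37,500: Dagny and Paloma each take $37,500.

Paloma receives 1/6 of the estate.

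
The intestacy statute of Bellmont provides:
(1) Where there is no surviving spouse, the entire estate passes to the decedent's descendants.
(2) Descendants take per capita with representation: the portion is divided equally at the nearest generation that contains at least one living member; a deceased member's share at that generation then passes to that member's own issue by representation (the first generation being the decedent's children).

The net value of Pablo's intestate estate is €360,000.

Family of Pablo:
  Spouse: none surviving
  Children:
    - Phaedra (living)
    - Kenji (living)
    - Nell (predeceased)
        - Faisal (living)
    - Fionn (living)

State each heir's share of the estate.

Phaedra: €90,000; Kenji: €90,000; Faisal: €90,000; Fionn: €90,000

The entire €360,000 passes to the descendants.
That amount (€360,000) is divided into 4 shares of €90,000: Phaedra, Kenji, and Fionn each take €90,000; Nell's €90,000 share passes to Nell's issue.
Nell's share (€90,000) passes entirely to Faisal.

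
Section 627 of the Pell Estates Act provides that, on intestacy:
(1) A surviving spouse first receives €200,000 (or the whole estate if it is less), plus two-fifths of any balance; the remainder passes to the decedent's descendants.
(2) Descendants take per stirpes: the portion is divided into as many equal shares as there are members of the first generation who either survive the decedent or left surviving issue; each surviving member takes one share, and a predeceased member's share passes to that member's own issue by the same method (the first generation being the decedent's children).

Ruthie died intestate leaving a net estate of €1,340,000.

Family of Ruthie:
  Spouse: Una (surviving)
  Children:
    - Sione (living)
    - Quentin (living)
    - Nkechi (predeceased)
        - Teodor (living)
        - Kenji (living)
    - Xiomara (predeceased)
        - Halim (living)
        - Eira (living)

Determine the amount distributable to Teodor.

Una first takes €200,000, leaving a balance of €1,140,000. Una then takes two-fifths of the balance (€456,000), for a total of €656,000. The remaining €684,000 passes to the descendants.
The descendants' portion (€684,000) is divided into 4 shares of €171,000: Sione and Quentin each take €171,000; Nkechi's €171,000 share passes to Nkechi's issue; Xiomara's €171,000 share passes to Xiomara's issue.
Nkechi's share (€171,000) is divided into 2 shares of €85,500: Teodor and Kenji each take €85,500.
Xiomara's share (€171,000) is divided into 2 shares of €85,500: Halim and Eira each take €85,500.

Teodor receives €85,500.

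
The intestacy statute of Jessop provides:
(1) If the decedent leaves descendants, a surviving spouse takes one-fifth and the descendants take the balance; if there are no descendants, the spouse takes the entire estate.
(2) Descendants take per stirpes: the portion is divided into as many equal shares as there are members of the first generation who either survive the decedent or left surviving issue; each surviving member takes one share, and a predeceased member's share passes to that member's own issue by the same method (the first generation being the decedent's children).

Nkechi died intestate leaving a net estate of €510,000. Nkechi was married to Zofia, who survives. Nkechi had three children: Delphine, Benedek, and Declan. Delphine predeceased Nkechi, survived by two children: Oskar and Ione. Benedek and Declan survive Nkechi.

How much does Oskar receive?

Oskar receives €68,000.

Zofia takes one-fifth of €510,000 = €102,000. The remaining €408,000 passes to the descendants.
The descendants' portion (€408,000) is divided into 3 shares of €136,000: Benedek and Declan each take €136,000; Delphine's €136,000 share passes to Delphine's issue.
Delphine's share (€136,000) is divided into 2 shares of €68,000: Oskar and Ione each take €68,000.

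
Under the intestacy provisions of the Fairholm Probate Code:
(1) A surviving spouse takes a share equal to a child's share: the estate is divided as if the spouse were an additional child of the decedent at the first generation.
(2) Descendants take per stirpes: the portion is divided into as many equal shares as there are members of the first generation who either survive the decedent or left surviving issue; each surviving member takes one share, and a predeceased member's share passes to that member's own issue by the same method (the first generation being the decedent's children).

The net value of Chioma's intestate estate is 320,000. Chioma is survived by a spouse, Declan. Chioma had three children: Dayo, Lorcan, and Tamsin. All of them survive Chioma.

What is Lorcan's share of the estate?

The spouse counts as an additional share at the children's level, so there are 4 primary shares of 80,000. Declan takes one such share (80,000).
The children's combined portion (240,000) is divided into 3 shares of 80,000: Dayo, Lorcan, and Tamsin each take 80,000.

Lorcan receives 80,000.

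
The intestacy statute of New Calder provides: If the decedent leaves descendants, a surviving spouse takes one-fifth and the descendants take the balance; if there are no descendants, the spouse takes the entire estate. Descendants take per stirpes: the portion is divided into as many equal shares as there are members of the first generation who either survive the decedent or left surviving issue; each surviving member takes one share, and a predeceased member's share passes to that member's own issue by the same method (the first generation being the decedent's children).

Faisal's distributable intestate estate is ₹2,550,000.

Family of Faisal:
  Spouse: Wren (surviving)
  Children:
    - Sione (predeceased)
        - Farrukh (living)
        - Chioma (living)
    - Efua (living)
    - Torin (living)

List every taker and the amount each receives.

Wren takes one-fifth of ₹2,550,000 = ₹510,000. The remaining ₹2,040,000 passes to the descendants.
The descendants' portion (₹2,040,000) is divided into 3 shares of ₹680,000: Efua and Torin each take ₹680,000; Sione's ₹680,000 share passes to Sione's issue.
Sione's share (₹680,000) is divided into 2 shares of ₹340,000: Farrukh and Chioma each take ₹340,000.

Wren: ₹510,000; Farrukh: ₹340,000; Chioma: ₹340,000; Efua: ₹680,000; Torin: ₹680,000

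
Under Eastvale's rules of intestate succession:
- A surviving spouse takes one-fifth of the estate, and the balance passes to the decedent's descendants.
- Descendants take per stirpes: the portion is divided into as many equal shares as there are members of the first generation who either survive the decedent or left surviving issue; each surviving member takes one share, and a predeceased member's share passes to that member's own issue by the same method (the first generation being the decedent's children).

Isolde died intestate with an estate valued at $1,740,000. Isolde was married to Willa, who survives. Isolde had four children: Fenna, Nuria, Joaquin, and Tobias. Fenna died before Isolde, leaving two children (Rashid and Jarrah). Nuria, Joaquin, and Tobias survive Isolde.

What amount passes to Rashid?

Willa takes one-fifth of $1,740,000 = $348,000. The remaining $1,392,000 passes to the descendants.
The descendants' portion ($1,392,000) is divided into 4 shares of $348,000: Nuria, Joaquin, and Tobias each take $348,000; Fenna's $348,000 share passes to Fenna's issue.
Fenna's share ($348,000) is divided into 2 shares of $174,000: Rashid and Jarrah each take $174,000.

Rashid receives $174,000.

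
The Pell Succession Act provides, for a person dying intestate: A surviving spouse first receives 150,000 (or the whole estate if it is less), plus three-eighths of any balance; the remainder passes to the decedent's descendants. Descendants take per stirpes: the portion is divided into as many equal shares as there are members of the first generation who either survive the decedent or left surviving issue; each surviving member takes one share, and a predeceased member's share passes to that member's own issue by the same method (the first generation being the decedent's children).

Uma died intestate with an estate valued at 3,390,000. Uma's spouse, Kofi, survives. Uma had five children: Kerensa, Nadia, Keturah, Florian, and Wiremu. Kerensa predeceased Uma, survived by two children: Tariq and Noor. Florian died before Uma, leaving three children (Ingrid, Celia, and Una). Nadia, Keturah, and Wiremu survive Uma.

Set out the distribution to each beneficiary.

Kofi: 1,365,000; Tariq: 202,500; Noor: 202,500; Nadia: 405,000; Keturah: 405,000; Ingrid: 135,000; Celia: 135,000; Una: 135,000; Wiremu: 405,000

Kofi first takes 150,000, leaving a balance of 3,240,000. Kofi then takes three-eighths of the balance (1,215,000), for a total of 1,365,000. The remaining 2,025,000 passes to the descendants.
The descendants' portion (2,025,000) is divided into 5 shares of 405,000: Nadia, Keturah, and Wiremu each take 405,000; Kerensa's 405,000 share passes to Kerensa's issue; Florian's 405,000 share passes to Florian's issue.
Kerensa's share (405,000) is divided into 2 shares of 202,500: Tariq and Noor each take 202,500.
Florian's share (405,000) is divided into 3 shares of 135,000: Ingrid, Celia, and Una each take 135,000.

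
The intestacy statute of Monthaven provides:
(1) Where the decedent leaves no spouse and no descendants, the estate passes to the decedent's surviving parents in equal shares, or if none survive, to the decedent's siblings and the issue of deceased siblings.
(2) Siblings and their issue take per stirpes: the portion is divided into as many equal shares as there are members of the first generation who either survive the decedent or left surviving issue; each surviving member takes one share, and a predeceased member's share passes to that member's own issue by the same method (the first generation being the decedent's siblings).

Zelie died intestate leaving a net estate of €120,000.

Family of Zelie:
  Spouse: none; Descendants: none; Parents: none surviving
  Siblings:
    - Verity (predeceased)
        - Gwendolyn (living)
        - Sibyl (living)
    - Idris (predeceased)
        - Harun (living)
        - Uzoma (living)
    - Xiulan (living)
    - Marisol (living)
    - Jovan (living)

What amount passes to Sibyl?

Sibyl receives €12,000.

The entire €120,000 passes to the siblings and their issue.
That amount (€120,000) is divided into 5 shares of €24,000: Xiulan, Marisol, and Jovan each take €24,000; Verity's €24,000 share passes to Verity's issue; Idris's €24,000 share passes to Idris's issue.
Verity's share (€24,000) is divided into 2 shares of €12,000: Gwendolyn and Sibyl each take €12,000.
Idris's share (€24,000) is divided into 2 shares of €12,000: Harun and Uzoma each take €12,000.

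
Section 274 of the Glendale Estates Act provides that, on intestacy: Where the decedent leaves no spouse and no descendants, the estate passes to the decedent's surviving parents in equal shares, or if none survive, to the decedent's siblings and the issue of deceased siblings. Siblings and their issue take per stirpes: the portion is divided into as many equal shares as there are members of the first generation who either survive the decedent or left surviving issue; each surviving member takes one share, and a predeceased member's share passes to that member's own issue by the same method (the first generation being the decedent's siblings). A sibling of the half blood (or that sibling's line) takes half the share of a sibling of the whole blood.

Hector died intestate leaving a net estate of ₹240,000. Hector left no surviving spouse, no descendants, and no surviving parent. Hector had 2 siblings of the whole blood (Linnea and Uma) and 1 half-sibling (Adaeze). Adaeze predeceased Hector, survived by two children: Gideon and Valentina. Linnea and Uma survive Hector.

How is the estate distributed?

Linnea: ₹96,000; Gideon: ₹24,000; Valentina: ₹24,000; Uma: ₹96,000

The entire ₹240,000 passes to the siblings and their issue.
Counting each half-blood sibling's line as half a unit, there are 5/2 units in ₹240,000, so one unit is ₹96,000. Whole-blood lines (Linnea and Uma) take ₹96,000 each; half-blood lines (Adaeze) take ₹48,000 each.
Adaeze's share (₹48,000) is divided into 2 shares of ₹24,000: Gideon and Valentina each take ₹24,000.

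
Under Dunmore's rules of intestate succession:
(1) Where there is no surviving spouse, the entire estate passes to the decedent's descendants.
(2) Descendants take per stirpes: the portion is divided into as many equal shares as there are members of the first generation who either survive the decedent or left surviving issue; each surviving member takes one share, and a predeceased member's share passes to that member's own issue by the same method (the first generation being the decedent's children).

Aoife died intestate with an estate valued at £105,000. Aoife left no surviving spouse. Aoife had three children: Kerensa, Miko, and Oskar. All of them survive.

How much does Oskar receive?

Oskar receives £35,000.

The entire £105,000 passes to the descendants.
That amount (£105,000) is divided into 3 shares of £35,000: Kerensa, Miko, and Oskar each take £35,000.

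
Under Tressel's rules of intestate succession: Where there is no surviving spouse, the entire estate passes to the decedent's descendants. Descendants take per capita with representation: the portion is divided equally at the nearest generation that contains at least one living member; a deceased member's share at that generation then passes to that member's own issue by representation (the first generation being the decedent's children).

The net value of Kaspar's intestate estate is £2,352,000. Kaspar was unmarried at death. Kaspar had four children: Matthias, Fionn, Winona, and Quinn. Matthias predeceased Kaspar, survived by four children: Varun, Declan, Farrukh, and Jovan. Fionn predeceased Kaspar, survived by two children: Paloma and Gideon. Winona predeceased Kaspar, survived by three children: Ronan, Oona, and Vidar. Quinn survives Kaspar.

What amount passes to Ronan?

The entire £2,352,000 passes to the descendants.
That amount (£2,352,000) is divided into 4 shares of £588,000: Quinn takes £588,000; Matthias's £588,000 share passes to Matthias's issue; Fionn's £588,000 share passes to Fionn's issue; Winona's £588,000 share passes to Winona's issue.
Matthias's share (£588,000) is divided into 4 shares of £147,000: Varun, Declan, Farrukh, and Jovan each take £147,000.
Fionn's share (£588,000) is divided into 2 shares of £294,000: Paloma and Gideon each take £294,000.
Winona's share (£588,000) is divided into 3 shares of £196,000: Ronan, Oona, and Vidar each take £196,000.

Ronan receives £196,000.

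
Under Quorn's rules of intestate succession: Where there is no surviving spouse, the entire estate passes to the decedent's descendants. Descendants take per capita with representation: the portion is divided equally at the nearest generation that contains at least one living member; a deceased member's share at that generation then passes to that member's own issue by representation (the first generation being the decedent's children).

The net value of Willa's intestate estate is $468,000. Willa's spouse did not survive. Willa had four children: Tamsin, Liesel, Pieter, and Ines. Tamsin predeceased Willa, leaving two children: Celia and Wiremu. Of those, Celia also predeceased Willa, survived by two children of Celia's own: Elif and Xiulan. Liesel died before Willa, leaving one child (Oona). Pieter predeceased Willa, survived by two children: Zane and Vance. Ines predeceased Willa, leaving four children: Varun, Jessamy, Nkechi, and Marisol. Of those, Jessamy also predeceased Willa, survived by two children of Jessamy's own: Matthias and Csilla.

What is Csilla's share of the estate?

Csilla receives $26,000.

The entire $468,000 passes to the descendants.
No child survives, so the initial division is made at the grandchildren's generation.
That amount ($468,000) is divided into 9 shares of $52,000: Wiremu, Oona, Zane, Vance, Varun, Nkechi, and Marisol each take $52,000; Celia's $52,000 share passes to Celia's issue; Jessamy's $52,000 share passes to Jessamy's issue.
Celia's share ($52,000) is divided into 2 shares of $26,000: Elif and Xiulan each take $26,000.
Jessamy's share ($52,000) is divided into 2 shares of $26,000: Matthias and Csilla each take $26,000.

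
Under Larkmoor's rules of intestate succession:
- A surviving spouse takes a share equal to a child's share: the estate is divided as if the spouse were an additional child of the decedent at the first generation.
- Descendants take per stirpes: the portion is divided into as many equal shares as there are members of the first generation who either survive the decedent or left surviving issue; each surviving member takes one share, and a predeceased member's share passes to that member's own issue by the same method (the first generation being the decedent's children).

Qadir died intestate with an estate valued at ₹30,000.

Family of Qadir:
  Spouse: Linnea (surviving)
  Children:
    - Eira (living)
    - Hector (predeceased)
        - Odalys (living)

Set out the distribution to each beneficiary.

The spouse counts as an additional share at the children's level, so there are 3 primary shares of ₹10,000. Linnea takes one such share (₹10,000).
The children's combined portion (₹20,000) is divided into 2 shares of ₹10,000: Eira takes ₹10,000; Hector's ₹10,000 share passes to Hector's issue.
Hector's share (₹10,000) passes entirely to Odalys.

Linnea: ₹10,000; Eira: ₹10,000; Odalys: ₹10,000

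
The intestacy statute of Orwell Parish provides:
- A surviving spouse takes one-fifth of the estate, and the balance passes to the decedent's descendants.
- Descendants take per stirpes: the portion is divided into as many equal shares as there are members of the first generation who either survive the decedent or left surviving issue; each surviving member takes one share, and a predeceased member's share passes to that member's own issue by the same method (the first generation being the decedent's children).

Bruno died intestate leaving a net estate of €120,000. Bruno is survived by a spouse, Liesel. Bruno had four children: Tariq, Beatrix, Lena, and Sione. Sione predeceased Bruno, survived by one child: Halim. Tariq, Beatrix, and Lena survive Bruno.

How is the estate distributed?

Liesel: €24,000; Tariq: €24,000; Beatrix: €24,000; Lena: €24,000; Halim: €24,000

Liesel takes one-fifth of €120,000 = €24,000. The remaining €96,000 passes to the descendants.
The descendants' portion (€96,000) is divided into 4 shares of €24,000: Tariq, Beatrix, and Lena each take €24,000; Sione's €24,000 share passes to Sione's issue.
Sione's share (€24,000) passes entirely to Halim.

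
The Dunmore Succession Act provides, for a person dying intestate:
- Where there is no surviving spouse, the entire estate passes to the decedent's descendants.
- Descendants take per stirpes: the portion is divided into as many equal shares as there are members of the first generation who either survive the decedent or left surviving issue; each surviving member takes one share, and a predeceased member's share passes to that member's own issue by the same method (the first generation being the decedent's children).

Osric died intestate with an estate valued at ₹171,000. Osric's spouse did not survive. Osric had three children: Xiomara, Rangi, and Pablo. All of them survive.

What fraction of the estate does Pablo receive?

The entire ₹171,000 passes to the descendants.
That amount (₹171,000) is divided into 3 shares of ₹57,000: Xiomara, Rangi, and Pablo each take ₹57,000.

Pablo receives 1/3 of the estate.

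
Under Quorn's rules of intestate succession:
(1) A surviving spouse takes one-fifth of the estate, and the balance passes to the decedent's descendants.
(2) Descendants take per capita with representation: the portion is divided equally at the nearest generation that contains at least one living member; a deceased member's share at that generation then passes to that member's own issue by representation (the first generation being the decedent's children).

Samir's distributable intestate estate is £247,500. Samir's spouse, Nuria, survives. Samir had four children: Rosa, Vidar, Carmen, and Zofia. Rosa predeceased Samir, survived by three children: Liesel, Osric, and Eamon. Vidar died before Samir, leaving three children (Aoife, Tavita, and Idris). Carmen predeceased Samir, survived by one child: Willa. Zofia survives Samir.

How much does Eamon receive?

Nuria takes one-fifth of £247,500 = £49,500. The remaining £198,000 passes to the descendants.
The descendants' portion (£198,000) is divided into 4 shares of £49,500: Zofia takes £49,500; Rosa's £49,500 share passes to Rosa's issue; Vidar's £49,500 share passes to Vidar's issue; Carmen's £49,500 share passes to Carmen's issue.
Rosa's share (£49,500) is divided into 3 shares of £16,500: Liesel, Osric, and Eamon each take £16,500.
Vidar's share (£49,500) is divided into 3 shares of £16,500: Aoife, Tavita, and Idris each take £16,500.
Carmen's share (£49,500) passes entirely to Willa.

Eamon receives £16,500.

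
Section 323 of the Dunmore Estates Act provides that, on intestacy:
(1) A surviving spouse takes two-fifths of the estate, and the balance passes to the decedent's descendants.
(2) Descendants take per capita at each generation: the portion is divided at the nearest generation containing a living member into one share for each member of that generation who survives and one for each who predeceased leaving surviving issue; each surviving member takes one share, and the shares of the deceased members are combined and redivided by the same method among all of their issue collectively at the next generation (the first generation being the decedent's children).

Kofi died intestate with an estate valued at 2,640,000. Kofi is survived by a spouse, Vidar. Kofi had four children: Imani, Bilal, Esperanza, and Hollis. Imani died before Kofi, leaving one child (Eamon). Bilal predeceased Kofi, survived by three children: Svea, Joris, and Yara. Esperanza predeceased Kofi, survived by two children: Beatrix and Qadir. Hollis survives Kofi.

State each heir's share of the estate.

Vidar takes two-fifths of 2,640,000 = 1,056,000. The remaining 1,584,000 passes to the descendants.
The descendants' portion (1,584,000) is divided at the children's generation into 4 shares of 396,000. Hollis takes 396,000. The 3 shares of the deceased (Imani, Bilal, and Esperanza) are combined into a pool of 1,188,000.
That pool (1,188,000) is divided at the grandchildren's generation equally among Eamon, Svea, Joris, Yara, Beatrix, and Qadir: 198,000 each.

Vidar: 1,056,000; Eamon: 198,000; Svea: 198,000; Joris: 198,000; Yara: 198,000; Beatrix: 198,000; Qadir: 198,000; Hollis: 396,000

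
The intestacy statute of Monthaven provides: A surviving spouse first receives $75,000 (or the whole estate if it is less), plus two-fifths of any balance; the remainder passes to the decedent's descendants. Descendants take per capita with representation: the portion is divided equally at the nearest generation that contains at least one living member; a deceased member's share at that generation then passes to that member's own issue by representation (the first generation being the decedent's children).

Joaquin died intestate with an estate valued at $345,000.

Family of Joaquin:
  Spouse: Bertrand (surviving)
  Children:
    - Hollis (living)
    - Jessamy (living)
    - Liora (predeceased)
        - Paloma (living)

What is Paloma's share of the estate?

Paloma receives $54,000.

Bertrand first takes $75,000, leaving a balance of $270,000. Bertrand then takes two-fifths of the balance ($108,000), for a total of $183,000. The remaining $162,000 passes to the descendants.
The descendants' portion ($162,000) is divided into 3 shares of $54,000: Hollis and Jessamy each take $54,000; Liora's $54,000 share passes to Liora's issue.
Liora's share ($54,000) passes entirely to Paloma.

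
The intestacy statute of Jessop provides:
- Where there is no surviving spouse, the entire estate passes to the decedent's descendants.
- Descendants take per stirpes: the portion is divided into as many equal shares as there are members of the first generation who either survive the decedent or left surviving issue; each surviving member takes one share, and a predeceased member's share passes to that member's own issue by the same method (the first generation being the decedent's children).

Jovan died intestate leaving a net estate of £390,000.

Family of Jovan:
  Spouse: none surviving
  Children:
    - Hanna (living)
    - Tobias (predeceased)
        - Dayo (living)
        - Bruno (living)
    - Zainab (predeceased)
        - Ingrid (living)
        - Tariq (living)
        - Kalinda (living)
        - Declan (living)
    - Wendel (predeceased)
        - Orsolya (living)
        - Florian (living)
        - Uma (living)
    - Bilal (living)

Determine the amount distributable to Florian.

Florian receives £26,000.

The entire £390,000 passes to the descendants.
That amount (£390,000) is divided into 5 shares of £78,000: Hanna and Bilal each take £78,000; Tobias's £78,000 share passes to Tobias's issue; Zainab's £78,000 share passes to Zainab's issue; Wendel's £78,000 share passes to Wendel's issue.
Tobias's share (£78,000) is divided into 2 shares of £39,000: Dayo and Bruno each take £39,000.
Zainab's share (£78,000) is divided into 4 shares of £19,500: Ingrid, Tariq, Kalinda, and Declan each take £19,500.
Wendel's share (£78,000) is divided into 3 shares of £26,000: Orsolya, Florian, and Uma each take £26,000.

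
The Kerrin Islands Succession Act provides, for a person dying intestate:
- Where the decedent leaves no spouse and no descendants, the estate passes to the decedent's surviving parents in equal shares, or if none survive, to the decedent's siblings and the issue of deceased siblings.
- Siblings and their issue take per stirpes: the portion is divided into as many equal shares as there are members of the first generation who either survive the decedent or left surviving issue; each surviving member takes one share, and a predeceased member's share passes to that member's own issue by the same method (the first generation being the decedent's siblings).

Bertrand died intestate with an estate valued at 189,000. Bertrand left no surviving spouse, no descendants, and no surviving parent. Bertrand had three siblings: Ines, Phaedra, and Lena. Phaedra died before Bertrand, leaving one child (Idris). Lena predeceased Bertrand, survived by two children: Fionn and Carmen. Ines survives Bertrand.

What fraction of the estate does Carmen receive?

Carmen receives 1/6 of the estate.

The entire 189,000 passes to the siblings and their issue.
That amount (189,000) is divided into 3 shares of 63,000: Ines takes 63,000; Phaedra's 63,000 share passes to Phaedra's issue; Lena's 63,000 share passes to Lena's issue.
Phaedra's share (63,000) passes entirely to Idris.
Lena's share (63,000) is divided into 2 shares of 31,500: Fionn and Carmen each take 31,500.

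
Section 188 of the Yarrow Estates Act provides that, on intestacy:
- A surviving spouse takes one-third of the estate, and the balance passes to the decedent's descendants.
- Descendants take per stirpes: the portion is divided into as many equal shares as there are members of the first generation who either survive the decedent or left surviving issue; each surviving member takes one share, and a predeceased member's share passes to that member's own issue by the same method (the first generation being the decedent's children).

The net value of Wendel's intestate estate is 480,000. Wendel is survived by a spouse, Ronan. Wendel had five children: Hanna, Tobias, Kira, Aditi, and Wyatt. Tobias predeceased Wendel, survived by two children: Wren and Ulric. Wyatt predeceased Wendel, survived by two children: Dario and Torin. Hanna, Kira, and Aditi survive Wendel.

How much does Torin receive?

Torin receives 32,000.

Ronan takes one-third of 480,000 = 160,000. The remaining 320,000 passes to the descendants.
The descendants' portion (320,000) is divided into 5 shares of 64,000: Hanna, Kira, and Aditi each take 64,000; Tobias's 64,000 share passes to Tobias's issue; Wyatt's 64,000 share passes to Wyatt's issue.
Tobias's share (64,000) is divided into 2 shares of 32,000: Wren and Ulric each take 32,000.
Wyatt's share (64,000) is divided into 2 shares of 32,000: Dario and Torin each take 32,000.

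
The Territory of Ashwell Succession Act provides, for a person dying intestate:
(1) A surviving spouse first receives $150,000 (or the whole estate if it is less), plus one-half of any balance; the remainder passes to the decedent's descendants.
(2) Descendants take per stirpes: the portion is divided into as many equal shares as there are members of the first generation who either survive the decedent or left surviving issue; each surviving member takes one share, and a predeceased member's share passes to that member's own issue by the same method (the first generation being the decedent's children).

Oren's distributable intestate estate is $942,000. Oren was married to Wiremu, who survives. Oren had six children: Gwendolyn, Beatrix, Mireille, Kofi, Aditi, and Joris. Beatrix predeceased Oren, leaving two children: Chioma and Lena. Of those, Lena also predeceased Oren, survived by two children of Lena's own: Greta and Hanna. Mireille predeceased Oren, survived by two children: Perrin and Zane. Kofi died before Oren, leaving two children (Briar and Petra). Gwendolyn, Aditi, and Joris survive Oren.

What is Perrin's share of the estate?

Wiremu first takes $150,000, leaving a balance of $792,000. Wiremu then takes one-half of the balance ($396,000), for a total of $546,000. The remaining $396,000 passes to the descendants.
The descendants' portion ($396,000) is divided into 6 shares of $66,000: Gwendolyn, Aditi, and Joris each take $66,000; Beatrix's $66,000 share passes to Beatrix's issue; Mireille's $66,000 share passes to Mireille's issue; Kofi's $66,000 share passes to Kofi's issue.
Beatrix's share ($66,000) is divided into 2 shares of $33,000: Chioma takes $33,000; Lena's $33,000 share passes to Lena's issue.
Lena's share ($33,000) is divided into 2 shares of $16,500: Greta and Hanna each take $16,500.
Mireille's share ($66,000) is divided into 2 shares of $33,000: Perrin and Zane each take $33,000.
Kofi's share ($66,000) is divided into 2 shares of $33,000: Briar and Petra each take $33,000.

Perrin receives $33,000.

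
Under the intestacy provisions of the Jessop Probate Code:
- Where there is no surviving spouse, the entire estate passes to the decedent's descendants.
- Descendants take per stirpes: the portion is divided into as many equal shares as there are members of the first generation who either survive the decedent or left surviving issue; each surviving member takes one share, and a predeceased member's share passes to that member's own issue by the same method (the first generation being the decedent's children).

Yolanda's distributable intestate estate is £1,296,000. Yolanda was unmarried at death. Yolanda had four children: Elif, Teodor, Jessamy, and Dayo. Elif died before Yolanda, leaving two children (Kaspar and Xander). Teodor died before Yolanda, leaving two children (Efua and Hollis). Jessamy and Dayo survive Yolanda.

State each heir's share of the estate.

Kaspar: £162,000; Xander: £162,000; Efua: £162,000; Hollis: £162,000; Jessamy: £324,000; Dayo: £324,000

The entire £1,296,000 passes to the descendants.
That amount (£1,296,000) is divided into 4 shares of £324,000: Jessamy and Dayo each take £324,000; Elif's £324,000 share passes to Elif's issue; Teodor's £324,000 share passes to Teodor's issue.
Elif's share (£324,000) is divided into 2 shares of £162,000: Kaspar and Xander each take £162,000.
Teodor's share (£324,000) is divided into 2 shares of £162,000: Efua and Hollis each take £162,000.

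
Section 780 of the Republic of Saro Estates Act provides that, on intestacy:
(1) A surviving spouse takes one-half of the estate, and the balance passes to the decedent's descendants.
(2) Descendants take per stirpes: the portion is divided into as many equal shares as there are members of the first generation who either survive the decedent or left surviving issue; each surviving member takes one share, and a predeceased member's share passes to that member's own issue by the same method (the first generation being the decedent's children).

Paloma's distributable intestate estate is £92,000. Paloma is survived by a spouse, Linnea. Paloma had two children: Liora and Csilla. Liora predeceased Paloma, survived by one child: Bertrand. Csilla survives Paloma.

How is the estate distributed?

Linnea: £46,000; Bertrand: £23,000; Csilla: £23,000

Linnea takes one-half of £92,000 = £46,000. The remaining £46,000 passes to the descendants.
The descendants' portion (£46,000) is divided into 2 shares of £23,000: Csilla takes £23,000; Liora's £23,000 share passes to Liora's issue.
Liora's share (£23,000) passes entirely to Bertrand.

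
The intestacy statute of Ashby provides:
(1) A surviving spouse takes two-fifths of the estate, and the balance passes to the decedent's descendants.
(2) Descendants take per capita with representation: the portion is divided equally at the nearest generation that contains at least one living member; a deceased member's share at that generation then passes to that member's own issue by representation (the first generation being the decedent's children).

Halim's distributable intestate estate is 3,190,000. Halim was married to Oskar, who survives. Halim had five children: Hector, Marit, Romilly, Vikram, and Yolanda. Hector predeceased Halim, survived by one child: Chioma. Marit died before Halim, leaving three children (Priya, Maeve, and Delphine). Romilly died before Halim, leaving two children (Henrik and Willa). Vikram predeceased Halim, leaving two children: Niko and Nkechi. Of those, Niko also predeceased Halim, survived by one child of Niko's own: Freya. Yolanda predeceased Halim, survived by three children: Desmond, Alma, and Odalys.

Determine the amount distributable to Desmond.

Oskar takes two-fifths of 3,190,000 = 1,276,000. The remaining 1,914,000 passes to the descendants.
No child survives, so the initial division is made at the grandchildren's generation.
The descendants' portion (1,914,000) is divided into 11 shares of 174,000: Chioma, Priya, Maeve, Delphine, Henrik, Willa, Nkechi, Desmond, Alma, and Odalys each take 174,000; Niko's 174,000 share passes to Niko's issue.
Niko's share (174,000) passes entirely to Freya.

Desmond receives 174,000.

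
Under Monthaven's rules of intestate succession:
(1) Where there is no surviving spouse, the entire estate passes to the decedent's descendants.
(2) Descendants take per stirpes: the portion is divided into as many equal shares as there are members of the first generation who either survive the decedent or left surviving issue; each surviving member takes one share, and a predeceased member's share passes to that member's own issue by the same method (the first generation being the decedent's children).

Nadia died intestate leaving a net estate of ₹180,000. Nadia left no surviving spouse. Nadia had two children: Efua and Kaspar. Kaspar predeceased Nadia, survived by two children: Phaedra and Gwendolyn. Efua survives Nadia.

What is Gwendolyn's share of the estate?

Gwendolyn receives ₹45,000.

The entire ₹180,000 passes to the descendants.
That amount (₹180,000) is divided into 2 shares of ₹90,000: Efua takes ₹90,000; Kaspar's ₹90,000 share passes to Kaspar's issue.
Kaspar's share (₹90,000) is divided into 2 shares of ₹45,000: Phaedra and Gwendolyn each take ₹45,000.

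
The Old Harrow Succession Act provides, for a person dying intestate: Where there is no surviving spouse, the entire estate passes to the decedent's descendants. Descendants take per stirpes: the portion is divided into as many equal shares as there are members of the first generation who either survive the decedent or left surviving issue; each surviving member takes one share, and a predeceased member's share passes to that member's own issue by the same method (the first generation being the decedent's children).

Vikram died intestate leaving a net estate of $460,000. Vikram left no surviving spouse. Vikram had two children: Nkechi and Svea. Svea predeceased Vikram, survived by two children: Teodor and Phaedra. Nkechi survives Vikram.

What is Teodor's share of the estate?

The entire $460,000 passes to the descendants.
That amount ($460,000) is divided into 2 shares of $230,000: Nkechi takes $230,000; Svea's $230,000 share passes to Svea's issue.
Svea's share ($230,000) is divided into 2 shares of $115,000: Teodor and Phaedra each take $115,000.

Teodor receives $115,000.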